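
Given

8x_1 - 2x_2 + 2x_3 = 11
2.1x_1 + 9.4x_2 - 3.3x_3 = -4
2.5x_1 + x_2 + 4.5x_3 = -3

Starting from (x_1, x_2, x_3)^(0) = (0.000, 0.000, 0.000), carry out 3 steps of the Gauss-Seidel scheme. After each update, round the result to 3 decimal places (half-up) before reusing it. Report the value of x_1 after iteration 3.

1.382

Iteration 1:
  x_1 = (11 - (-2)·0.000 - (2)·0.000) / (8) = 1.375
  x_2 = (-4 - (2.1)·1.375 - (-3.3)·0.000) / (9.4) = -0.733
  x_3 = (-3 - (2.5)·1.375 - (1)·-0.733) / (4.5) = -1.268
Iteration 2:
  x_1 = (11 - (-2)·-0.733 - (2)·-1.268) / (8) = 1.509
  x_2 = (-4 - (2.1)·1.509 - (-3.3)·-1.268) / (9.4) = -1.208
  x_3 = (-3 - (2.5)·1.509 - (1)·-1.208) / (4.5) = -1.237
Iteration 3:
  x_1 = (11 - (-2)·-1.208 - (2)·-1.237) / (8) = 1.382
  x_2 = (-4 - (2.1)·1.382 - (-3.3)·-1.237) / (9.4) = -1.169
  x_3 = (-3 - (2.5)·1.382 - (1)·-1.169) / (4.5) = -1.175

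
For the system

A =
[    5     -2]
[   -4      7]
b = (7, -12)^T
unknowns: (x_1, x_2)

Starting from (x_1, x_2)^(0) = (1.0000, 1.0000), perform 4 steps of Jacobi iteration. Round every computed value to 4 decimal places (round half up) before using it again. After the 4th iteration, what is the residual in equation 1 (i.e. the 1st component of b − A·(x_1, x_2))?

Iteration 1:
  x_1 = (7 - (-2)·1.0000) / (5) = 1.8000
  x_2 = (-12 - (-4)·1.0000) / (7) = -1.1429
Iteration 2:
  x_1 = (7 - (-2)·-1.1429) / (5) = 0.9428
  x_2 = (-12 - (-4)·1.8000) / (7) = -0.6857
Iteration 3:
  x_1 = (7 - (-2)·-0.6857) / (5) = 1.1257
  x_2 = (-12 - (-4)·0.9428) / (7) = -1.1755
Iteration 4:
  x_1 = (7 - (-2)·-1.1755) / (5) = 0.9298
  x_2 = (-12 - (-4)·1.1257) / (7) = -1.0710
Residual b − A·x = (0.2090, -0.7838)

0.2090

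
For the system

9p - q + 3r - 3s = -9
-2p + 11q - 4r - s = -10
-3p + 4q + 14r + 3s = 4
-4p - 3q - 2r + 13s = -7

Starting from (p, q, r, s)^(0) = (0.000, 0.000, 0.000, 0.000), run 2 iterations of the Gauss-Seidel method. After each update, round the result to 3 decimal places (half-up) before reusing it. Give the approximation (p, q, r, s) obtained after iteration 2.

(-1.595, -1.154, 0.496, -1.219)

Iteration 1:
  p = (-9 - (-1)·0.000 - (3)·0.000 - (-3)·0.000) / (9) = -1.000
  q = (-10 - (-2)·-1.000 - (-4)·0.000 - (-1)·0.000) / (11) = -1.091
  r = (4 - (-3)·-1.000 - (4)·-1.091 - (3)·0.000) / (14) = 0.383
  s = (-7 - (-4)·-1.000 - (-3)·-1.091 - (-2)·0.383) / (13) = -1.039
Iteration 2:
  p = (-9 - (-1)·-1.091 - (3)·0.383 - (-3)·-1.039) / (9) = -1.595
  q = (-10 - (-2)·-1.595 - (-4)·0.383 - (-1)·-1.039) / (11) = -1.154
  r = (4 - (-3)·-1.595 - (4)·-1.154 - (3)·-1.039) / (14) = 0.496
  s = (-7 - (-4)·-1.595 - (-3)·-1.154 - (-2)·0.496) / (13) = -1.219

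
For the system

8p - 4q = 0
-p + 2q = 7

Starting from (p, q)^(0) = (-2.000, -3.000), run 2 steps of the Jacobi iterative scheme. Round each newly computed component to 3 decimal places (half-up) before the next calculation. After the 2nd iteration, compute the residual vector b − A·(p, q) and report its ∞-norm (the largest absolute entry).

2.750

Iteration 1:
  p = (0 - (-4)·-3.000) / (8) = -1.500
  q = (7 - (-1)·-2.000) / (2) = 2.500
Iteration 2:
  p = (0 - (-4)·2.500) / (8) = 1.250
  q = (7 - (-1)·-1.500) / (2) = 2.750
Residual b − A·x = (1.000, 2.750); ∞-norm = 2.750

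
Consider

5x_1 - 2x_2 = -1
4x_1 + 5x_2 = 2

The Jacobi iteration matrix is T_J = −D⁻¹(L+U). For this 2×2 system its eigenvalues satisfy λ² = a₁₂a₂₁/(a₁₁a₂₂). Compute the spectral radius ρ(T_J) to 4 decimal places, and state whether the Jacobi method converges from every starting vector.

0.5657

a₁₂a₂₁/(a₁₁a₂₂) = (-2)·(4) / ((5)·(5)) = -0.320000
ρ = √|-0.320000| = √0.320000 = 0.5657
ρ < 1, so Jacobi converges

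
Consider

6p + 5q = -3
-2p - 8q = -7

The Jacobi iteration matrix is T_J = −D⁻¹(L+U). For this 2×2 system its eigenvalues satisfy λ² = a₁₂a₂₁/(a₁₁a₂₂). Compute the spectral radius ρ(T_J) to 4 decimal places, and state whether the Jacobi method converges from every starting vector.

a₁₂a₂₁/(a₁₁a₂₂) = (5)·(-2) / ((6)·(-8)) = 0.208333
ρ = √|0.208333| = √0.208333 = 0.4564
ρ < 1, so Jacobi converges

0.4564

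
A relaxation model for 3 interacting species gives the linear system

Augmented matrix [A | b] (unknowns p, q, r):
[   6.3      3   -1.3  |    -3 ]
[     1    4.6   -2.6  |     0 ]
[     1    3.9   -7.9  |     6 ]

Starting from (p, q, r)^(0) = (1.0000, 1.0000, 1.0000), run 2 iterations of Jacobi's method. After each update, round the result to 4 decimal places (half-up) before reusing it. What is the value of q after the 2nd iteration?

0.0835

Iteration 1:
  p = (-3 - (3)·1.0000 - (-1.3)·1.0000) / (6.3) = -0.7460
  q = (0 - (1)·1.0000 - (-2.6)·1.0000) / (4.6) = 0.3478
  r = (6 - (1)·1.0000 - (3.9)·1.0000) / (-7.9) = -0.1392
Iteration 2:
  p = (-3 - (3)·0.3478 - (-1.3)·-0.1392) / (6.3) = -0.6705
  q = (0 - (1)·-0.7460 - (-2.6)·-0.1392) / (4.6) = 0.0835
  r = (6 - (1)·-0.7460 - (3.9)·0.3478) / (-7.9) = -0.6822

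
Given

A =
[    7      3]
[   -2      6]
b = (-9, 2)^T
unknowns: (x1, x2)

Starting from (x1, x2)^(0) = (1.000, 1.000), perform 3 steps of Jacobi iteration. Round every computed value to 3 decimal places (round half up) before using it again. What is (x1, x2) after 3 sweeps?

(-1.184, -0.191)

Iteration 1:
  x1 = (-9 - (3)·1.000) / (7) = -1.714
  x2 = (2 - (-2)·1.000) / (6) = 0.667
Iteration 2:
  x1 = (-9 - (3)·0.667) / (7) = -1.572
  x2 = (2 - (-2)·-1.714) / (6) = -0.238
Iteration 3:
  x1 = (-9 - (3)·-0.238) / (7) = -1.184
  x2 = (2 - (-2)·-1.572) / (6) = -0.191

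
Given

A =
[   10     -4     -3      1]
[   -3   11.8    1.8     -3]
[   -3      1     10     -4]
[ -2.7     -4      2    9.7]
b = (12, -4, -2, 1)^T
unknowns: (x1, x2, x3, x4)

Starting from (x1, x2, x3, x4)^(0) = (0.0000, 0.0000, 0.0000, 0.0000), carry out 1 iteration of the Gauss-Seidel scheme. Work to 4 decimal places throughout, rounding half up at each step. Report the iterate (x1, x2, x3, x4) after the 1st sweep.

(1.2000, -0.0339, 0.1634, 0.3894)

Iteration 1:
  x1 = (12 - (-4)·0.0000 - (-3)·0.0000 - (1)·0.0000) / (10) = 1.2000
  x2 = (-4 - (-3)·1.2000 - (1.8)·0.0000 - (-3)·0.0000) / (11.8) = -0.0339
  x3 = (-2 - (-3)·1.2000 - (1)·-0.0339 - (-4)·0.0000) / (10) = 0.1634
  x4 = (1 - (-2.7)·1.2000 - (-4)·-0.0339 - (2)·0.1634) / (9.7) = 0.3894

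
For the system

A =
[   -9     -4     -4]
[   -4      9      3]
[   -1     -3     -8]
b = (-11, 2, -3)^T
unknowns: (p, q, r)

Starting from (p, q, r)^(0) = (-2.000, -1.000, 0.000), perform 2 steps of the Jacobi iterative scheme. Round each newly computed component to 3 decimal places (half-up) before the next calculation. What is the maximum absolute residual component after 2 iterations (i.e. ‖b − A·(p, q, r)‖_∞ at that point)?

3.300

Iteration 1:
  p = (-11 - (-4)·-1.000 - (-4)·0.000) / (-9) = 1.667
  q = (2 - (-4)·-2.000 - (3)·0.000) / (9) = -0.667
  r = (-3 - (-1)·-2.000 - (-3)·-1.000) / (-8) = 1.000
Iteration 2:
  p = (-11 - (-4)·-0.667 - (-4)·1.000) / (-9) = 1.074
  q = (2 - (-4)·1.667 - (3)·1.000) / (9) = 0.630
  r = (-3 - (-1)·1.667 - (-3)·-0.667) / (-8) = 0.417
Residual b − A·x = (2.854, -0.625, 3.300); ∞-norm = 3.300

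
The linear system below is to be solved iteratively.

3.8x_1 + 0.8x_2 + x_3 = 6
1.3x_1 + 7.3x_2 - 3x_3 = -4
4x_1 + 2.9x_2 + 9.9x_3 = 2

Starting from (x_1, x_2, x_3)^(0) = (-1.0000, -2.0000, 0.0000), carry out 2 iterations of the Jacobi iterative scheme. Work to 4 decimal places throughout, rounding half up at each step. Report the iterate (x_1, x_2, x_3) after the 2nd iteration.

(1.3432, -0.4143, -0.4977)

Iteration 1:
  x_1 = (6 - (0.8)·-2.0000 - (1)·0.0000) / (3.8) = 2.0000
  x_2 = (-4 - (1.3)·-1.0000 - (-3)·0.0000) / (7.3) = -0.3699
  x_3 = (2 - (4)·-1.0000 - (2.9)·-2.0000) / (9.9) = 1.1919
Iteration 2:
  x_1 = (6 - (0.8)·-0.3699 - (1)·1.1919) / (3.8) = 1.3432
  x_2 = (-4 - (1.3)·2.0000 - (-3)·1.1919) / (7.3) = -0.4143
  x_3 = (2 - (4)·2.0000 - (2.9)·-0.3699) / (9.9) = -0.4977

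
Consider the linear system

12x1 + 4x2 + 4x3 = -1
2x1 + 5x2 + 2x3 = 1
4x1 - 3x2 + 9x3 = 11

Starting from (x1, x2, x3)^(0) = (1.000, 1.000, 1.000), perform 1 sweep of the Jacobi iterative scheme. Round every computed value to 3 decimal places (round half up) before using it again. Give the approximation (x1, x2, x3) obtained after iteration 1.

(-0.750, -0.600, 1.111)

Iteration 1:
  x1 = (-1 - (4)·1.000 - (4)·1.000) / (12) = -0.750
  x2 = (1 - (2)·1.000 - (2)·1.000) / (5) = -0.600
  x3 = (11 - (4)·1.000 - (-3)·1.000) / (9) = 1.111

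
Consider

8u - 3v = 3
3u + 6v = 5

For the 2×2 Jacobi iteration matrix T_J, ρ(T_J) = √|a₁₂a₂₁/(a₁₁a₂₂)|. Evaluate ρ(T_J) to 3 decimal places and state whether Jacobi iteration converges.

a₁₂a₂₁/(a₁₁a₂₂) = (-3)·(3) / ((8)·(6)) = -0.187500
ρ = √|-0.187500| = √0.187500 = 0.433
ρ < 1, so Jacobi converges

0.433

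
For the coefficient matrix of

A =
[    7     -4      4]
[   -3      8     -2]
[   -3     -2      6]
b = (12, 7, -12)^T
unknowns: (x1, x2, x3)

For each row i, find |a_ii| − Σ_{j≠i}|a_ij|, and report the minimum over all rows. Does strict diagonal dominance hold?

-1

row 1: |7| − (4+4) = -1
row 2: |8| − (3+2) = 3
row 3: |6| − (3+2) = 1
minimum over rows = -1 → not strictly diagonally dominant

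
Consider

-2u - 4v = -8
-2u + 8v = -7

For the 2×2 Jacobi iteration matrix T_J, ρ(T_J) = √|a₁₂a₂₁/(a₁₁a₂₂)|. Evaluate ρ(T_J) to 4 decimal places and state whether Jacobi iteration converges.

0.7071

a₁₂a₂₁/(a₁₁a₂₂) = (-4)·(-2) / ((-2)·(8)) = -0.500000
ρ = √|-0.500000| = √0.500000 = 0.7071
ρ < 1, so Jacobi converges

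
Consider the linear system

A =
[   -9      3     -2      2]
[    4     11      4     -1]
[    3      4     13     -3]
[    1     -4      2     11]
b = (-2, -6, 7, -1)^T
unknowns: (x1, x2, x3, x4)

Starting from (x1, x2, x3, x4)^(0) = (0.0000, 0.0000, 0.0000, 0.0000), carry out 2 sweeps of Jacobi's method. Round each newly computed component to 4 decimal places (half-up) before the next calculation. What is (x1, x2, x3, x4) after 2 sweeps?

(-0.0995, -0.8303, 0.6341, -0.4074)

Iteration 1:
  x1 = (-2 - (3)·0.0000 - (-2)·0.0000 - (2)·0.0000) / (-9) = 0.2222
  x2 = (-6 - (4)·0.0000 - (4)·0.0000 - (-1)·0.0000) / (11) = -0.5455
  x3 = (7 - (3)·0.0000 - (4)·0.0000 - (-3)·0.0000) / (13) = 0.5385
  x4 = (-1 - (1)·0.0000 - (-4)·0.0000 - (2)·0.0000) / (11) = -0.0909
Iteration 2:
  x1 = (-2 - (3)·-0.5455 - (-2)·0.5385 - (2)·-0.0909) / (-9) = -0.0995
  x2 = (-6 - (4)·0.2222 - (4)·0.5385 - (-1)·-0.0909) / (11) = -0.8303
  x3 = (7 - (3)·0.2222 - (4)·-0.5455 - (-3)·-0.0909) / (13) = 0.6341
  x4 = (-1 - (1)·0.2222 - (-4)·-0.5455 - (2)·0.5385) / (11) = -0.4074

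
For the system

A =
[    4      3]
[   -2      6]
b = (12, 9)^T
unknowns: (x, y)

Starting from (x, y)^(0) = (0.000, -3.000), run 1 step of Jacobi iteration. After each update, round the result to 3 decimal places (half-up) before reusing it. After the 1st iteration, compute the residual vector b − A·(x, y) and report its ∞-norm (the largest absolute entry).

Iteration 1:
  x = (12 - (3)·-3.000) / (4) = 5.250
  y = (9 - (-2)·0.000) / (6) = 1.500
Residual b − A·x = (-13.500, 10.500); ∞-norm = 13.500

13.500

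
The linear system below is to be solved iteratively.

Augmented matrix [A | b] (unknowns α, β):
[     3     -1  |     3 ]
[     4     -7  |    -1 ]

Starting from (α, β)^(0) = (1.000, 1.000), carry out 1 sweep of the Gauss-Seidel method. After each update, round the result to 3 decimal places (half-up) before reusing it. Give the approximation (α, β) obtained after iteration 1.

Iteration 1:
  α = (3 - (-1)·1.000) / (3) = 1.333
  β = (-1 - (4)·1.333) / (-7) = 0.905

(1.333, 0.905)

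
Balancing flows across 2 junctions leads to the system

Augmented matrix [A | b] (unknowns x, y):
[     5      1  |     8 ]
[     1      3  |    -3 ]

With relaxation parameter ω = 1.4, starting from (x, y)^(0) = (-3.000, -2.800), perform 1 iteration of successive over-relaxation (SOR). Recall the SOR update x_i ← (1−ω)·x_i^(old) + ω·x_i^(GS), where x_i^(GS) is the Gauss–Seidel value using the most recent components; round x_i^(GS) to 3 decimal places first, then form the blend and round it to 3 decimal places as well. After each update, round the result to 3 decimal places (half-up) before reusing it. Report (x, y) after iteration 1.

Iteration 1:
  x: GS value = (8 - (1)·-2.800) / (5) = 2.160;  x ← (1−ω)·-3.000 + ω·2.160 = 4.224
  y: GS value = (-3 - (1)·4.224) / (3) = -2.408;  y ← (1−ω)·-2.800 + ω·-2.408 = -2.251

(4.224, -2.251)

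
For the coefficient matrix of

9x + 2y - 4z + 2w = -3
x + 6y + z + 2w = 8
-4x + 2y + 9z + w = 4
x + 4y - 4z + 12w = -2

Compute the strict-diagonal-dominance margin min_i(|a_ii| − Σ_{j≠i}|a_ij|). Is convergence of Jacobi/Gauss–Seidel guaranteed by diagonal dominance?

row 1: |9| − (2+4+2) = 1
row 2: |6| − (1+1+2) = 2
row 3: |9| − (4+2+1) = 2
row 4: |12| − (1+4+4) = 3
minimum over rows = 1 → strictly diagonally dominant (convergence guaranteed)

1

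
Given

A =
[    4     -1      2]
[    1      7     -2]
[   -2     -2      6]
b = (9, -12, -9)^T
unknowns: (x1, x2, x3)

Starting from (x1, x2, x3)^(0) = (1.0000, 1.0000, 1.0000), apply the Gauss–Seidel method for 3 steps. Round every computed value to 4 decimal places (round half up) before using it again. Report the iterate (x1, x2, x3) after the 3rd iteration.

(2.3730, -2.4773, -1.5348)

Iteration 1:
  x1 = (9 - (-1)·1.0000 - (2)·1.0000) / (4) = 2.0000
  x2 = (-12 - (1)·2.0000 - (-2)·1.0000) / (7) = -1.7143
  x3 = (-9 - (-2)·2.0000 - (-2)·-1.7143) / (6) = -1.4048
Iteration 2:
  x1 = (9 - (-1)·-1.7143 - (2)·-1.4048) / (4) = 2.5238
  x2 = (-12 - (1)·2.5238 - (-2)·-1.4048) / (7) = -2.4762
  x3 = (-9 - (-2)·2.5238 - (-2)·-2.4762) / (6) = -1.4841
Iteration 3:
  x1 = (9 - (-1)·-2.4762 - (2)·-1.4841) / (4) = 2.3730
  x2 = (-12 - (1)·2.3730 - (-2)·-1.4841) / (7) = -2.4773
  x3 = (-9 - (-2)·2.3730 - (-2)·-2.4773) / (6) = -1.5348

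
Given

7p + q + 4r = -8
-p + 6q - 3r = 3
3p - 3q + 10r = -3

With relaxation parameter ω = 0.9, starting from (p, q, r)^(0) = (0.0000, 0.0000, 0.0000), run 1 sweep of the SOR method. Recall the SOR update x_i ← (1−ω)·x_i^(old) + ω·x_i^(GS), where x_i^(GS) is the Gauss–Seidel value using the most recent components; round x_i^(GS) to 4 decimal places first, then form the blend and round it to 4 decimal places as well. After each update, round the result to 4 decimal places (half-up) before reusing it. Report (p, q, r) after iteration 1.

Iteration 1:
  p: GS value = (-8 - (1)·0.0000 - (4)·0.0000) / (7) = -1.1429;  p ← (1−ω)·0.0000 + ω·-1.1429 = -1.0286
  q: GS value = (3 - (-1)·-1.0286 - (-3)·0.0000) / (6) = 0.3286;  q ← (1−ω)·0.0000 + ω·0.3286 = 0.2957
  r: GS value = (-3 - (3)·-1.0286 - (-3)·0.2957) / (10) = 0.0973;  r ← (1−ω)·0.0000 + ω·0.0973 = 0.0876

(-1.0286, 0.2957, 0.0876)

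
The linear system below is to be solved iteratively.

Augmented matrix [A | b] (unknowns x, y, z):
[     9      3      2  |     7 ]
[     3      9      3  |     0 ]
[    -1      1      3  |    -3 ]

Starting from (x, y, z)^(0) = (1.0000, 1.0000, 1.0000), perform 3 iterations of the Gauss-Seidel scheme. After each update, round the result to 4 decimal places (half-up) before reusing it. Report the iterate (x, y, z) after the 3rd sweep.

Iteration 1:
  x = (7 - (3)·1.0000 - (2)·1.0000) / (9) = 0.2222
  y = (0 - (3)·0.2222 - (3)·1.0000) / (9) = -0.4074
  z = (-3 - (-1)·0.2222 - (1)·-0.4074) / (3) = -0.7901
Iteration 2:
  x = (7 - (3)·-0.4074 - (2)·-0.7901) / (9) = 1.0892
  y = (0 - (3)·1.0892 - (3)·-0.7901) / (9) = -0.0997
  z = (-3 - (-1)·1.0892 - (1)·-0.0997) / (3) = -0.6037
Iteration 3:
  x = (7 - (3)·-0.0997 - (2)·-0.6037) / (9) = 0.9452
  y = (0 - (3)·0.9452 - (3)·-0.6037) / (9) = -0.1138
  z = (-3 - (-1)·0.9452 - (1)·-0.1138) / (3) = -0.6470

(0.9452, -0.1138, -0.6470)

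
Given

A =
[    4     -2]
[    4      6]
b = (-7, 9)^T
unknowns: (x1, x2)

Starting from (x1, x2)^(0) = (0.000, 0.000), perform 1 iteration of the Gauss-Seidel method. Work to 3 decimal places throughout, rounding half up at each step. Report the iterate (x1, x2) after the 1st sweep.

(-1.750, 2.667)

Iteration 1:
  x1 = (-7 - (-2)·0.000) / (4) = -1.750
  x2 = (9 - (4)·-1.750) / (6) = 2.667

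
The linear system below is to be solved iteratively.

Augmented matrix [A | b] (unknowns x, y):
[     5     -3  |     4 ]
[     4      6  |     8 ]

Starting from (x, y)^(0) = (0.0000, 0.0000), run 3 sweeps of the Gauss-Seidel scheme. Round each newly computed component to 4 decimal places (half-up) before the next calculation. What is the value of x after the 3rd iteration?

Iteration 1:
  x = (4 - (-3)·0.0000) / (5) = 0.8000
  y = (8 - (4)·0.8000) / (6) = 0.8000
Iteration 2:
  x = (4 - (-3)·0.8000) / (5) = 1.2800
  y = (8 - (4)·1.2800) / (6) = 0.4800
Iteration 3:
  x = (4 - (-3)·0.4800) / (5) = 1.0880
  y = (8 - (4)·1.0880) / (6) = 0.6080

1.0880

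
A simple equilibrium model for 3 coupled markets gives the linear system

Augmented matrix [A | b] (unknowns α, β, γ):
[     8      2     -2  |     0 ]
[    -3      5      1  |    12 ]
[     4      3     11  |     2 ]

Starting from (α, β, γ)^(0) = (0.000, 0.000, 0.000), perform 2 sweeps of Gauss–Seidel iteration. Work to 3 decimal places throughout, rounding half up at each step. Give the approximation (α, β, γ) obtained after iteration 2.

(-0.718, 2.064, -0.120)

Iteration 1:
  α = (0 - (2)·0.000 - (-2)·0.000) / (8) = 0.000
  β = (12 - (-3)·0.000 - (1)·0.000) / (5) = 2.400
  γ = (2 - (4)·0.000 - (3)·2.400) / (11) = -0.473
Iteration 2:
  α = (0 - (2)·2.400 - (-2)·-0.473) / (8) = -0.718
  β = (12 - (-3)·-0.718 - (1)·-0.473) / (5) = 2.064
  γ = (2 - (4)·-0.718 - (3)·2.064) / (11) = -0.120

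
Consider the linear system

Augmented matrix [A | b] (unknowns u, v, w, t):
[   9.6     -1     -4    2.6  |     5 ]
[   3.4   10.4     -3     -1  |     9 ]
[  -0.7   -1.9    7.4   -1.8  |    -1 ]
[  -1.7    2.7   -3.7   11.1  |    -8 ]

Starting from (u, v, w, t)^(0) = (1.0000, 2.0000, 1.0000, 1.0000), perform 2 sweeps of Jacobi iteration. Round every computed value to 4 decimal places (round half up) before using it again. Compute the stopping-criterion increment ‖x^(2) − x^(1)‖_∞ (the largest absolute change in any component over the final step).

Iteration 1:
  u = (5 - (-1)·2.0000 - (-4)·1.0000 - (2.6)·1.0000) / (9.6) = 0.8750
  v = (9 - (3.4)·1.0000 - (-3)·1.0000 - (-1)·1.0000) / (10.4) = 0.9231
  w = (-1 - (-0.7)·1.0000 - (-1.9)·2.0000 - (-1.8)·1.0000) / (7.4) = 0.7162
  t = (-8 - (-1.7)·1.0000 - (2.7)·2.0000 - (-3.7)·1.0000) / (11.1) = -0.7207
Iteration 2:
  u = (5 - (-1)·0.9231 - (-4)·0.7162 - (2.6)·-0.7207) / (9.6) = 1.1106
  v = (9 - (3.4)·0.8750 - (-3)·0.7162 - (-1)·-0.7207) / (10.4) = 0.7166
  w = (-1 - (-0.7)·0.8750 - (-1.9)·0.9231 - (-1.8)·-0.7207) / (7.4) = 0.0093
  t = (-8 - (-1.7)·0.8750 - (2.7)·0.9231 - (-3.7)·0.7162) / (11.1) = -0.5725
Change: (0.2356, -0.2065, -0.7069, 0.1482) → max |·| = 0.7069

0.7069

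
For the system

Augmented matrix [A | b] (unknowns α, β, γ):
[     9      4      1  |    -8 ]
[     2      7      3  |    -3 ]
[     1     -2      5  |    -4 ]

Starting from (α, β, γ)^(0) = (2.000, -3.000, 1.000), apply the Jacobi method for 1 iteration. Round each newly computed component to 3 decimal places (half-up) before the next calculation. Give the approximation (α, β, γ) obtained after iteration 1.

Iteration 1:
  α = (-8 - (4)·-3.000 - (1)·1.000) / (9) = 0.333
  β = (-3 - (2)·2.000 - (3)·1.000) / (7) = -1.429
  γ = (-4 - (1)·2.000 - (-2)·-3.000) / (5) = -2.400

(0.333, -1.429, -2.400)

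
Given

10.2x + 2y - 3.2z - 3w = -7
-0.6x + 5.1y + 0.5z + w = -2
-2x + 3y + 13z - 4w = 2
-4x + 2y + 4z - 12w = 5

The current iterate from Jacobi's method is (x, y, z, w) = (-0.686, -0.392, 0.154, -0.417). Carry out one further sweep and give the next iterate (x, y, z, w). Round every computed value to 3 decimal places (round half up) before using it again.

(-0.684, -0.406, 0.010, -0.202)

One sweep:
  x = (-7 - (2)·-0.392 - (-3.2)·0.154 - (-3)·-0.417) / (10.2) = -0.684
  y = (-2 - (-0.6)·-0.686 - (0.5)·0.154 - (1)·-0.417) / (5.1) = -0.406
  z = (2 - (-2)·-0.686 - (3)·-0.392 - (-4)·-0.417) / (13) = 0.010
  w = (5 - (-4)·-0.686 - (2)·-0.392 - (4)·0.154) / (-12) = -0.202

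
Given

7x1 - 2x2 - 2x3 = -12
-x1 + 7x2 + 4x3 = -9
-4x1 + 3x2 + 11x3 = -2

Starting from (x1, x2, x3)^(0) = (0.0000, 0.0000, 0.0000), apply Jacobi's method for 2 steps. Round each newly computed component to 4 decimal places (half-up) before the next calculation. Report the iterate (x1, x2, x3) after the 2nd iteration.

(-2.1336, -1.4267, -0.4546)

Iteration 1:
  x1 = (-12 - (-2)·0.0000 - (-2)·0.0000) / (7) = -1.7143
  x2 = (-9 - (-1)·0.0000 - (4)·0.0000) / (7) = -1.2857
  x3 = (-2 - (-4)·0.0000 - (3)·0.0000) / (11) = -0.1818
Iteration 2:
  x1 = (-12 - (-2)·-1.2857 - (-2)·-0.1818) / (7) = -2.1336
  x2 = (-9 - (-1)·-1.7143 - (4)·-0.1818) / (7) = -1.4267
  x3 = (-2 - (-4)·-1.7143 - (3)·-1.2857) / (11) = -0.4546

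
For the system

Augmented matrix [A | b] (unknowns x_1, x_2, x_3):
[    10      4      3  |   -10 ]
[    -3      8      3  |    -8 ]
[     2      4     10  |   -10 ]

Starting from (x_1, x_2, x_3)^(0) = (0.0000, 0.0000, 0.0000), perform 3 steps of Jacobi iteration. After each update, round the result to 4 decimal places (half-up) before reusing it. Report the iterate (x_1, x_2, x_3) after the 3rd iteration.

(-0.4800, -0.9625, -0.5400)

Iteration 1:
  x_1 = (-10 - (4)·0.0000 - (3)·0.0000) / (10) = -1.0000
  x_2 = (-8 - (-3)·0.0000 - (3)·0.0000) / (8) = -1.0000
  x_3 = (-10 - (2)·0.0000 - (4)·0.0000) / (10) = -1.0000
Iteration 2:
  x_1 = (-10 - (4)·-1.0000 - (3)·-1.0000) / (10) = -0.3000
  x_2 = (-8 - (-3)·-1.0000 - (3)·-1.0000) / (8) = -1.0000
  x_3 = (-10 - (2)·-1.0000 - (4)·-1.0000) / (10) = -0.4000
Iteration 3:
  x_1 = (-10 - (4)·-1.0000 - (3)·-0.4000) / (10) = -0.4800
  x_2 = (-8 - (-3)·-0.3000 - (3)·-0.4000) / (8) = -0.9625
  x_3 = (-10 - (2)·-0.3000 - (4)·-1.0000) / (10) = -0.5400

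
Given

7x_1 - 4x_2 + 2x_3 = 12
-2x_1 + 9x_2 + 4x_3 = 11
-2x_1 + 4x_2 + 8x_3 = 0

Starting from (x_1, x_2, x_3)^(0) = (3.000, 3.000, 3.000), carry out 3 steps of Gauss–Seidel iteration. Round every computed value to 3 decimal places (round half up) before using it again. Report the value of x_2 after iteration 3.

1.920

Iteration 1:
  x_1 = (12 - (-4)·3.000 - (2)·3.000) / (7) = 2.571
  x_2 = (11 - (-2)·2.571 - (4)·3.000) / (9) = 0.460
  x_3 = (0 - (-2)·2.571 - (4)·0.460) / (8) = 0.413
Iteration 2:
  x_1 = (12 - (-4)·0.460 - (2)·0.413) / (7) = 1.859
  x_2 = (11 - (-2)·1.859 - (4)·0.413) / (9) = 1.452
  x_3 = (0 - (-2)·1.859 - (4)·1.452) / (8) = -0.261
Iteration 3:
  x_1 = (12 - (-4)·1.452 - (2)·-0.261) / (7) = 2.619
  x_2 = (11 - (-2)·2.619 - (4)·-0.261) / (9) = 1.920
  x_3 = (0 - (-2)·2.619 - (4)·1.920) / (8) = -0.305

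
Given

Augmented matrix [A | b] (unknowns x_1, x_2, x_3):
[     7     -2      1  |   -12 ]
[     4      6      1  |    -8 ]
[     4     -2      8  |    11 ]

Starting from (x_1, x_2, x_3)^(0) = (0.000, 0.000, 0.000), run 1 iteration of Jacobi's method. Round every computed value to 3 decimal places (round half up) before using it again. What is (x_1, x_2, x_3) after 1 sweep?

Iteration 1:
  x_1 = (-12 - (-2)·0.000 - (1)·0.000) / (7) = -1.714
  x_2 = (-8 - (4)·0.000 - (1)·0.000) / (6) = -1.333
  x_3 = (11 - (4)·0.000 - (-2)·0.000) / (8) = 1.375

(-1.714, -1.333, 1.375)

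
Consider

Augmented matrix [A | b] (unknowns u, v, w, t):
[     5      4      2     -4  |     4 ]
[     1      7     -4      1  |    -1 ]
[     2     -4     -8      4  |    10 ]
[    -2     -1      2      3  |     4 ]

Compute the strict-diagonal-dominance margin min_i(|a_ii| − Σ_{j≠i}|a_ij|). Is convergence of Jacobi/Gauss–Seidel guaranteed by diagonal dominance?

row 1: |5| − (4+2+4) = -5
row 2: |7| − (1+4+1) = 1
row 3: |-8| − (2+4+4) = -2
row 4: |3| − (2+1+2) = -2
minimum over rows = -5 → not strictly diagonally dominant

-5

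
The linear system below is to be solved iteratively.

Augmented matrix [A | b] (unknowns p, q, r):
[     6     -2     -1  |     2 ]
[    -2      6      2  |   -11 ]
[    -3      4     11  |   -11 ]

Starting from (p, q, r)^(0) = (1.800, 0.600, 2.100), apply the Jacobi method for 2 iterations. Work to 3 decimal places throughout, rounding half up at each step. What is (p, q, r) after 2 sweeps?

Iteration 1:
  p = (2 - (-2)·0.600 - (-1)·2.100) / (6) = 0.883
  q = (-11 - (-2)·1.800 - (2)·2.100) / (6) = -1.933
  r = (-11 - (-3)·1.800 - (4)·0.600) / (11) = -0.727
Iteration 2:
  p = (2 - (-2)·-1.933 - (-1)·-0.727) / (6) = -0.432
  q = (-11 - (-2)·0.883 - (2)·-0.727) / (6) = -1.297
  r = (-11 - (-3)·0.883 - (4)·-1.933) / (11) = -0.056

(-0.432, -1.297, -0.056)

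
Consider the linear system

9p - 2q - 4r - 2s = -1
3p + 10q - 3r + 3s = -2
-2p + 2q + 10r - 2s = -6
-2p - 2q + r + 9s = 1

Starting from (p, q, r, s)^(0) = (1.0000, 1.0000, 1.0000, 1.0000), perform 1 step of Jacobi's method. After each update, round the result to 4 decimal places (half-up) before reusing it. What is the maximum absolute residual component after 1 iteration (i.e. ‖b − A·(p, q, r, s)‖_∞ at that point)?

9.7114

Iteration 1:
  p = (-1 - (-2)·1.0000 - (-4)·1.0000 - (-2)·1.0000) / (9) = 0.7778
  q = (-2 - (3)·1.0000 - (-3)·1.0000 - (3)·1.0000) / (10) = -0.5000
  r = (-6 - (-2)·1.0000 - (2)·1.0000 - (-2)·1.0000) / (10) = -0.4000
  s = (1 - (-2)·1.0000 - (-2)·1.0000 - (1)·1.0000) / (9) = 0.4444
Residual b − A·x = (-9.7114, -1.8666, 1.4444, -2.0440); ∞-norm = 9.7114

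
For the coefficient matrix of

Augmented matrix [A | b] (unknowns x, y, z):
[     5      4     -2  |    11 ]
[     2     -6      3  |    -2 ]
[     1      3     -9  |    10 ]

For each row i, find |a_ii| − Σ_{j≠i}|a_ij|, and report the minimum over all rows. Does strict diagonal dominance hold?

-1

row 1: |5| − (4+2) = -1
row 2: |-6| − (2+3) = 1
row 3: |-9| − (1+3) = 5
minimum over rows = -1 → not strictly diagonally dominant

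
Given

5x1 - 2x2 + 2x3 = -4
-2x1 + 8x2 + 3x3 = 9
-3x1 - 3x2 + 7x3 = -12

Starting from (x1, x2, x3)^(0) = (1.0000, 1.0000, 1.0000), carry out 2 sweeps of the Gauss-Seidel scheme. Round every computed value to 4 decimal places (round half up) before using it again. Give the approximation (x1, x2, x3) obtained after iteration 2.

Iteration 1:
  x1 = (-4 - (-2)·1.0000 - (2)·1.0000) / (5) = -0.8000
  x2 = (9 - (-2)·-0.8000 - (3)·1.0000) / (8) = 0.5500
  x3 = (-12 - (-3)·-0.8000 - (-3)·0.5500) / (7) = -1.8214
Iteration 2:
  x1 = (-4 - (-2)·0.5500 - (2)·-1.8214) / (5) = 0.1486
  x2 = (9 - (-2)·0.1486 - (3)·-1.8214) / (8) = 1.8452
  x3 = (-12 - (-3)·0.1486 - (-3)·1.8452) / (7) = -0.8598

(0.1486, 1.8452, -0.8598)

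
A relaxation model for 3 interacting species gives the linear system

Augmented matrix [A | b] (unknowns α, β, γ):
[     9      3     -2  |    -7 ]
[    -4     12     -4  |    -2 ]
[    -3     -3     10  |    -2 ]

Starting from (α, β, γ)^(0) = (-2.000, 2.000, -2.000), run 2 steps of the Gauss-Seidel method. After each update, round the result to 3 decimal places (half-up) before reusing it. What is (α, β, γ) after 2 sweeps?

(-0.558, -0.755, -0.594)

Iteration 1:
  α = (-7 - (3)·2.000 - (-2)·-2.000) / (9) = -1.889
  β = (-2 - (-4)·-1.889 - (-4)·-2.000) / (12) = -1.463
  γ = (-2 - (-3)·-1.889 - (-3)·-1.463) / (10) = -1.206
Iteration 2:
  α = (-7 - (3)·-1.463 - (-2)·-1.206) / (9) = -0.558
  β = (-2 - (-4)·-0.558 - (-4)·-1.206) / (12) = -0.755
  γ = (-2 - (-3)·-0.558 - (-3)·-0.755) / (10) = -0.594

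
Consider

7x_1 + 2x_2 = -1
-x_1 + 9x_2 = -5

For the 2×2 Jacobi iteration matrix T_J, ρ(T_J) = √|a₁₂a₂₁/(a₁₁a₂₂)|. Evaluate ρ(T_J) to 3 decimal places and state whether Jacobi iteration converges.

a₁₂a₂₁/(a₁₁a₂₂) = (2)·(-1) / ((7)·(9)) = -0.031746
ρ = √|-0.031746| = √0.031746 = 0.178
ρ < 1, so Jacobi converges

0.178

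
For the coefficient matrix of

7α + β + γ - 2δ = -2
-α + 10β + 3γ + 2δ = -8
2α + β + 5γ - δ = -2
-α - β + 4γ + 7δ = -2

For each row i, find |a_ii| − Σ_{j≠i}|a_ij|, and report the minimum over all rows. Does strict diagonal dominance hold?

row 1: |7| − (1+1+2) = 3
row 2: |10| − (1+3+2) = 4
row 3: |5| − (2+1+1) = 1
row 4: |7| − (1+1+4) = 1
minimum over rows = 1 → strictly diagonally dominant (convergence guaranteed)

1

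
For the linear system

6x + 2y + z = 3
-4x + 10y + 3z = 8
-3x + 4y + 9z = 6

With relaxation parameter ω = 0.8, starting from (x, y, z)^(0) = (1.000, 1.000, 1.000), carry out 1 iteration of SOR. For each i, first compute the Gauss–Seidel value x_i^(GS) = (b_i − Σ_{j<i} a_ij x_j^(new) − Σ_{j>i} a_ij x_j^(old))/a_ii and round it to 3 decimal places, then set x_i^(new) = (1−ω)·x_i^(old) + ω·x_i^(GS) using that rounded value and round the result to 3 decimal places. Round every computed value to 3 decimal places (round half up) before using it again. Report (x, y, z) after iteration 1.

(0.200, 0.664, 0.550)

Iteration 1:
  x: GS value = (3 - (2)·1.000 - (1)·1.000) / (6) = 0.000;  x ← (1−ω)·1.000 + ω·0.000 = 0.200
  y: GS value = (8 - (-4)·0.200 - (3)·1.000) / (10) = 0.580;  y ← (1−ω)·1.000 + ω·0.580 = 0.664
  z: GS value = (6 - (-3)·0.200 - (4)·0.664) / (9) = 0.438;  z ← (1−ω)·1.000 + ω·0.438 = 0.550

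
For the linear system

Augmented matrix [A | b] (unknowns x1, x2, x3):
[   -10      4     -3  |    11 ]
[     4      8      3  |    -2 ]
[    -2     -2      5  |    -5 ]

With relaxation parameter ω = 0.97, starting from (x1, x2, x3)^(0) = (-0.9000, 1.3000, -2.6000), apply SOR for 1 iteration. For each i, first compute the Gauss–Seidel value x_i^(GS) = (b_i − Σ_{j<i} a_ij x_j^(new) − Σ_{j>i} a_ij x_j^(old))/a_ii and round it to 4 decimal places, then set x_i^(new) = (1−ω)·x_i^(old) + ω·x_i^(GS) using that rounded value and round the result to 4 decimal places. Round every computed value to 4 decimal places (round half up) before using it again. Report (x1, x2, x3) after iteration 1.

Iteration 1:
  x1: GS value = (11 - (4)·1.3000 - (-3)·-2.6000) / (-10) = 0.2000;  x1 ← (1−ω)·-0.9000 + ω·0.2000 = 0.1670
  x2: GS value = (-2 - (4)·0.1670 - (3)·-2.6000) / (8) = 0.6415;  x2 ← (1−ω)·1.3000 + ω·0.6415 = 0.6613
  x3: GS value = (-5 - (-2)·0.1670 - (-2)·0.6613) / (5) = -0.6687;  x3 ← (1−ω)·-2.6000 + ω·-0.6687 = -0.7266

(0.1670, 0.6613, -0.7266)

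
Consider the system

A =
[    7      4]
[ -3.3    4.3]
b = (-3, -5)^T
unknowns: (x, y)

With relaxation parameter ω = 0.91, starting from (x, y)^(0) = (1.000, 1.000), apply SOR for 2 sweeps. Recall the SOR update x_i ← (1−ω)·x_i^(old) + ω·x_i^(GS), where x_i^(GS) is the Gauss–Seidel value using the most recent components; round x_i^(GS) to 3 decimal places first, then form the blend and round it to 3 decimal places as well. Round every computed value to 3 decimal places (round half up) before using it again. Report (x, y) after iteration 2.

Iteration 1:
  x: GS value = (-3 - (4)·1.000) / (7) = -1.000;  x ← (1−ω)·1.000 + ω·-1.000 = -0.820
  y: GS value = (-5 - (-3.3)·-0.820) / (4.3) = -1.792;  y ← (1−ω)·1.000 + ω·-1.792 = -1.541
Iteration 2:
  x: GS value = (-3 - (4)·-1.541) / (7) = 0.452;  x ← (1−ω)·-0.820 + ω·0.452 = 0.338
  y: GS value = (-5 - (-3.3)·0.338) / (4.3) = -0.903;  y ← (1−ω)·-1.541 + ω·-0.903 = -0.960

(0.338, -0.960)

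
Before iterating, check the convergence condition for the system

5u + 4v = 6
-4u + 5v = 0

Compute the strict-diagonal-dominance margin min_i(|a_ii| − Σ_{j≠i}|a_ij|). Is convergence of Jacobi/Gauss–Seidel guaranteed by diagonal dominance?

1

row 1: |5| − (4) = 1
row 2: |5| − (4) = 1
minimum over rows = 1 → strictly diagonally dominant (convergence guaranteed)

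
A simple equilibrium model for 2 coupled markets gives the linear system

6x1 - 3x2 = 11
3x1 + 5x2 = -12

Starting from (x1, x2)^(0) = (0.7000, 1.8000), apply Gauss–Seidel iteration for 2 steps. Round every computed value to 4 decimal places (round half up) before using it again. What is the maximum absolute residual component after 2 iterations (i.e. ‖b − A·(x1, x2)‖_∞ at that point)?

Iteration 1:
  x1 = (11 - (-3)·1.8000) / (6) = 2.7333
  x2 = (-12 - (3)·2.7333) / (5) = -4.0400
Iteration 2:
  x1 = (11 - (-3)·-4.0400) / (6) = -0.1867
  x2 = (-12 - (3)·-0.1867) / (5) = -2.2880
Residual b − A·x = (5.2562, 0.0001); ∞-norm = 5.2562

5.2562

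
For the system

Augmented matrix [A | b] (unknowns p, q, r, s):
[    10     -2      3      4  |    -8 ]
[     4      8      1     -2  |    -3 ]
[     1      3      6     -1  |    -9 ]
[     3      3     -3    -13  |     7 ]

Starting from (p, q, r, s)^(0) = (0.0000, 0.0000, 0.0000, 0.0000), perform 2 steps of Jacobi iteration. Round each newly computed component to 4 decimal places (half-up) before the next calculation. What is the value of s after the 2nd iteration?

Iteration 1:
  p = (-8 - (-2)·0.0000 - (3)·0.0000 - (4)·0.0000) / (10) = -0.8000
  q = (-3 - (4)·0.0000 - (1)·0.0000 - (-2)·0.0000) / (8) = -0.3750
  r = (-9 - (1)·0.0000 - (3)·0.0000 - (-1)·0.0000) / (6) = -1.5000
  s = (7 - (3)·0.0000 - (3)·0.0000 - (-3)·0.0000) / (-13) = -0.5385
Iteration 2:
  p = (-8 - (-2)·-0.3750 - (3)·-1.5000 - (4)·-0.5385) / (10) = -0.2096
  q = (-3 - (4)·-0.8000 - (1)·-1.5000 - (-2)·-0.5385) / (8) = 0.0779
  r = (-9 - (1)·-0.8000 - (3)·-0.3750 - (-1)·-0.5385) / (6) = -1.2689
  s = (7 - (3)·-0.8000 - (3)·-0.3750 - (-3)·-1.5000) / (-13) = -0.4635

-0.4635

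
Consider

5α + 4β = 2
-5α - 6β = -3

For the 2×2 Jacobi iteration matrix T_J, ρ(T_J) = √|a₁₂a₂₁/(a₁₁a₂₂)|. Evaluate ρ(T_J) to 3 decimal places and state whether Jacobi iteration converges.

a₁₂a₂₁/(a₁₁a₂₂) = (4)·(-5) / ((5)·(-6)) = 0.666667
ρ = √|0.666667| = √0.666667 = 0.816
ρ < 1, so Jacobi converges

0.816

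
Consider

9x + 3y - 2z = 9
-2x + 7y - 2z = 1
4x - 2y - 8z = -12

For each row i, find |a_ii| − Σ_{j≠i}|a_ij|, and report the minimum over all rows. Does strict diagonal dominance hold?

2

row 1: |9| − (3+2) = 4
row 2: |7| − (2+2) = 3
row 3: |-8| − (4+2) = 2
minimum over rows = 2 → strictly diagonally dominant (convergence guaranteed)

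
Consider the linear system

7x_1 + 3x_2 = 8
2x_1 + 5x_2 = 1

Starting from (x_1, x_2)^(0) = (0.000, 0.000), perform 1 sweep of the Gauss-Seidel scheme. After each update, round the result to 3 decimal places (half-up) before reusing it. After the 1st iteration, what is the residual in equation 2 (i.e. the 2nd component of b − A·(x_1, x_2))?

-0.001

Iteration 1:
  x_1 = (8 - (3)·0.000) / (7) = 1.143
  x_2 = (1 - (2)·1.143) / (5) = -0.257
Residual b − A·x = (0.770, -0.001)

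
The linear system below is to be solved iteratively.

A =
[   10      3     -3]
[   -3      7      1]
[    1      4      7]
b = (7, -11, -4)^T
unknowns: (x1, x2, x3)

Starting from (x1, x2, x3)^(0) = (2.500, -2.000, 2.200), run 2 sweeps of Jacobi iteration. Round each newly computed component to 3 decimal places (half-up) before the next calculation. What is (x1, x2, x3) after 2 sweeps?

(1.008, -0.762, -0.386)

Iteration 1:
  x1 = (7 - (3)·-2.000 - (-3)·2.200) / (10) = 1.960
  x2 = (-11 - (-3)·2.500 - (1)·2.200) / (7) = -0.814
  x3 = (-4 - (1)·2.500 - (4)·-2.000) / (7) = 0.214
Iteration 2:
  x1 = (7 - (3)·-0.814 - (-3)·0.214) / (10) = 1.008
  x2 = (-11 - (-3)·1.960 - (1)·0.214) / (7) = -0.762
  x3 = (-4 - (1)·1.960 - (4)·-0.814) / (7) = -0.386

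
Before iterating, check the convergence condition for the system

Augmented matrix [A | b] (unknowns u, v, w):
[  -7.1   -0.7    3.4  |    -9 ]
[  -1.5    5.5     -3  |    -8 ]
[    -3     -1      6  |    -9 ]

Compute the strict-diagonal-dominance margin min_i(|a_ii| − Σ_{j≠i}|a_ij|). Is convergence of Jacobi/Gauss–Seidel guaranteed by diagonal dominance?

1

row 1: |-7.1| − (0.7+3.4) = 3
row 2: |5.5| − (1.5+3) = 1
row 3: |6| − (3+1) = 2
minimum over rows = 1 → strictly diagonally dominant (convergence guaranteed)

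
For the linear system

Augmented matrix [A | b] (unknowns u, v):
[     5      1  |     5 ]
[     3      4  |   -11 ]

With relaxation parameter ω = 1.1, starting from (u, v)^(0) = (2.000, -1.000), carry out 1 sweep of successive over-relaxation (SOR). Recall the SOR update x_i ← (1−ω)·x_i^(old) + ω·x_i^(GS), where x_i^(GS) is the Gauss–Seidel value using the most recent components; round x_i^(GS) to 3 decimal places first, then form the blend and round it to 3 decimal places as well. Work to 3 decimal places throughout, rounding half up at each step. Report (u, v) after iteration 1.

(1.120, -3.849)

Iteration 1:
  u: GS value = (5 - (1)·-1.000) / (5) = 1.200;  u ← (1−ω)·2.000 + ω·1.200 = 1.120
  v: GS value = (-11 - (3)·1.120) / (4) = -3.590;  v ← (1−ω)·-1.000 + ω·-3.590 = -3.849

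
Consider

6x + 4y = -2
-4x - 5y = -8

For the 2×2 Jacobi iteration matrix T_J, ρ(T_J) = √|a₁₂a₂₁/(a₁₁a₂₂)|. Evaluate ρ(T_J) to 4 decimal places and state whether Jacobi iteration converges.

a₁₂a₂₁/(a₁₁a₂₂) = (4)·(-4) / ((6)·(-5)) = 0.533333
ρ = √|0.533333| = √0.533333 = 0.7303
ρ < 1, so Jacobi converges

0.7303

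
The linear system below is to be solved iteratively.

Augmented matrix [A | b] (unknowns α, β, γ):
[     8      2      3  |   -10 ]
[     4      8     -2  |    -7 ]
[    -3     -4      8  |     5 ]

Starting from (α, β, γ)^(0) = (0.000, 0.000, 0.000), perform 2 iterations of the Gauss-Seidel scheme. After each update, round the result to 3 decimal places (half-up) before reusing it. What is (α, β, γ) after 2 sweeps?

Iteration 1:
  α = (-10 - (2)·0.000 - (3)·0.000) / (8) = -1.250
  β = (-7 - (4)·-1.250 - (-2)·0.000) / (8) = -0.250
  γ = (5 - (-3)·-1.250 - (-4)·-0.250) / (8) = 0.031
Iteration 2:
  α = (-10 - (2)·-0.250 - (3)·0.031) / (8) = -1.199
  β = (-7 - (4)·-1.199 - (-2)·0.031) / (8) = -0.268
  γ = (5 - (-3)·-1.199 - (-4)·-0.268) / (8) = 0.041

(-1.199, -0.268, 0.041)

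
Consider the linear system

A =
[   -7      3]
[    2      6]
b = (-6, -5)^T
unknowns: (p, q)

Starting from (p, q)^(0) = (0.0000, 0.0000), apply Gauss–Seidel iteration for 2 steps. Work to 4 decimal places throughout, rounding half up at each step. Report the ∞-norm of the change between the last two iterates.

0.4795

Iteration 1:
  p = (-6 - (3)·0.0000) / (-7) = 0.8571
  q = (-5 - (2)·0.8571) / (6) = -1.1190
Iteration 2:
  p = (-6 - (3)·-1.1190) / (-7) = 0.3776
  q = (-5 - (2)·0.3776) / (6) = -0.9592
Change: (-0.4795, 0.1598) → max |·| = 0.4795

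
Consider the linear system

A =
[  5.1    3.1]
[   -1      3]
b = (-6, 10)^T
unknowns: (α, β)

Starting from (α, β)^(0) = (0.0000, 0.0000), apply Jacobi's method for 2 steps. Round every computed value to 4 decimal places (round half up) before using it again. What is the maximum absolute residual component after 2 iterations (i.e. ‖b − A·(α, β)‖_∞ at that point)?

Iteration 1:
  α = (-6 - (3.1)·0.0000) / (5.1) = -1.1765
  β = (10 - (-1)·0.0000) / (3) = 3.3333
Iteration 2:
  α = (-6 - (3.1)·3.3333) / (5.1) = -3.2026
  β = (10 - (-1)·-1.1765) / (3) = 2.9412
Residual b − A·x = (1.2155, -2.0262); ∞-norm = 2.0262

2.0262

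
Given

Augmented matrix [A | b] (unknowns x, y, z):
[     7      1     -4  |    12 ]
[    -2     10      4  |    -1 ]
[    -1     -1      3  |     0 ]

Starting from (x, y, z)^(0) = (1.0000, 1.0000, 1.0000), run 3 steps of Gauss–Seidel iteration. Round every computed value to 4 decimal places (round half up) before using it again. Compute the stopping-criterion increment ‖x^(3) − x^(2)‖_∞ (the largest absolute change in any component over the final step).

0.0124

Iteration 1:
  x = (12 - (1)·1.0000 - (-4)·1.0000) / (7) = 2.1429
  y = (-1 - (-2)·2.1429 - (4)·1.0000) / (10) = -0.0714
  z = (0 - (-1)·2.1429 - (-1)·-0.0714) / (3) = 0.6905
Iteration 2:
  x = (12 - (1)·-0.0714 - (-4)·0.6905) / (7) = 2.1191
  y = (-1 - (-2)·2.1191 - (4)·0.6905) / (10) = 0.0476
  z = (0 - (-1)·2.1191 - (-1)·0.0476) / (3) = 0.7222
Iteration 3:
  x = (12 - (1)·0.0476 - (-4)·0.7222) / (7) = 2.1202
  y = (-1 - (-2)·2.1202 - (4)·0.7222) / (10) = 0.0352
  z = (0 - (-1)·2.1202 - (-1)·0.0352) / (3) = 0.7185
Change: (0.0011, -0.0124, -0.0037) → max |·| = 0.0124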